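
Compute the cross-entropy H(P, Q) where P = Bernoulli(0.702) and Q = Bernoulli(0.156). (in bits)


H(P,Q) = -p*log2(q) - (1-p)*log2(1-q). -0.702*log2(0.156) = 1.881628; -0.298*log2(0.844) = 0.072916. H(P,Q) = 1.881628 + 0.072916 = 1.9545

1.9545 bits


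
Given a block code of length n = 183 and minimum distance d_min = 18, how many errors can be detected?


Detection capability = d_min - 1 = 18 - 1 = 17

17 errors


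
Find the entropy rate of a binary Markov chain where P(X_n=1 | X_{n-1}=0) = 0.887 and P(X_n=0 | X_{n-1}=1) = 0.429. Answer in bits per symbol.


Stationary distribution: pi_0 = p10/(p01+p10) = 0.326, pi_1 = 0.674. Entropy rate H' = pi_0*H(p01) + pi_1*H(p10) = 0.326*0.5089 + 0.674*0.9854 = 0.8301

0.8301 bits/symbol


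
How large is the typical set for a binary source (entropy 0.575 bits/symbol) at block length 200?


log2|A_typical| = nH = 200 * 0.575 = 115.0, so |A_typical| ~ 2^115.0 = 4.154e+34

4.154e+34


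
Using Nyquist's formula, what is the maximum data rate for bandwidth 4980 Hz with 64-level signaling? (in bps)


Rate = 2 * B * log2(M) = 2 * 4980 * 6.0 = 59760.0

59760.0 bps


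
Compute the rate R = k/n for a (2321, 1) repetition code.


Rate = k/n = 1/2321

1/2321


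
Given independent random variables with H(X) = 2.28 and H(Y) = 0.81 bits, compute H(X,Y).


For independent variables, H(X,Y) = H(X) + H(Y) = 2.28 + 0.81 = 3.09

3.09 bits


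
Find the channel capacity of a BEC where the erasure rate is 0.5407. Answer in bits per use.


C = 1 - epsilon = 1 - 0.5407 = 0.4593

0.4593 bits


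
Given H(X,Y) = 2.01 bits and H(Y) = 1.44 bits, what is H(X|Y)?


H(X|Y) = H(X,Y) - H(Y) = 2.01 - 1.44 = 0.57

0.57 bits


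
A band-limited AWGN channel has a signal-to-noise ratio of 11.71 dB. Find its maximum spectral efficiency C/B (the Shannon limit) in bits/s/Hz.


SNR_linear = 10^(11.71/10) = 14.8252; C/B = log2(1 + SNR_linear) = log2(1 + 14.8252) = 3.9842

3.9842 bits/s/Hz


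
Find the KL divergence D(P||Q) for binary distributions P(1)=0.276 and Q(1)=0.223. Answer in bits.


KL = p*log2(p/q) + (1-p)*log2((1-p)/(1-q)) = 0.276*log2(0.276/0.223) + 0.724*log2(0.724/0.777) = 0.0111

0.0111 bits


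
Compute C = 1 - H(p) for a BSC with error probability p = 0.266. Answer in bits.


H(p) = -p*log2(p) - (1-p)*log2(1-p) = -0.266*log2(0.266) - 0.734*log2(0.734) = 0.508193 + 0.327473 = 0.8357. C = 1 - H(p) = 1 - 0.8357 = 0.1643

0.1643 bits


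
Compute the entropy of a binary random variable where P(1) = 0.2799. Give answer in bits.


H = -p*log2(p) - (1-p)*log2(1-p). -0.2799*log2(0.2799) = 0.514181; -0.7201*log2(0.7201) = 0.341134. H = 0.514181 + 0.341134 = 0.8553

0.8553 bits


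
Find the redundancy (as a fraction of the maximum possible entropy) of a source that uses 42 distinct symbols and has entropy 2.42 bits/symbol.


H_max = log2(K) = log2(42) = 5.3923 bits/symbol. Redundancy = 1 - H/H_max = 1 - 2.42/5.3923 = 1 - 0.4488 = 0.5512

0.5512


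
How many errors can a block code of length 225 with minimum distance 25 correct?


Correction capability = floor((d-1)/2) = floor((25-1)/2) = 12

12 errors


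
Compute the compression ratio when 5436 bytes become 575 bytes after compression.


Ratio = original / compressed = 5436 / 575 = 9.4539

9.4539


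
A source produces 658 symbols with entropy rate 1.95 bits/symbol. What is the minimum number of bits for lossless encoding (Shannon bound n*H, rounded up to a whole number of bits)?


Minimum bits >= n * H = 658 * 1.95 = 1283.1, rounded up to a whole number of bits = 1284

1284 bits


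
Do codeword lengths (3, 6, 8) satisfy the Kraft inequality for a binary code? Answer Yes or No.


Kraft sum = sum(2^(-l_i)) = 0.1445, need <= 1. Result: satisfied (a binary prefix-free code with these lengths exists)

Yes


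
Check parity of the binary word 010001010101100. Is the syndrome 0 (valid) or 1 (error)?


Syndrome = XOR of all bits = 0 XOR 1 XOR 0 XOR 0 XOR 0 XOR 1 XOR 0 XOR 1 XOR 0 XOR 1 XOR 0 XOR 1 XOR 1 XOR 0 XOR 0 = 0

0


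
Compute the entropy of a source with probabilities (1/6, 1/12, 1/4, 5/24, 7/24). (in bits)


H = -sum(p_i * log2(p_i)). Terms: -(1/6)*log2(1/6) = 0.430827; -(1/12)*log2(1/12) = 0.298747; -(1/4)*log2(1/4) = 0.500000; -(5/24)*log2(5/24) = 0.471466; -(7/24)*log2(7/24) = 0.518469. H = 0.430827 + 0.298747 + 0.500000 + 0.471466 + 0.518469 = 2.2195

2.2195 bits


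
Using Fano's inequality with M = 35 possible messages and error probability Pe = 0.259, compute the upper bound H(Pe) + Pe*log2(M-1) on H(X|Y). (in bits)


H(Pe) = -Pe*log2(Pe) - (1-Pe)*log2(1-Pe) = -0.259*log2(0.259) - 0.741*log2(0.741) = 0.504785 + 0.320449 = 0.8252. Pe*log2(M-1) = 0.259*log2(34) = 1.317653. Bound = H(Pe) + Pe*log2(M-1) = 0.504785 + 0.320449 + 1.317653 = 2.1429

2.1429 bits


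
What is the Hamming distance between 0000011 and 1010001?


Count differing positions: ^ . ^ . . ^ . = 3 differences

3


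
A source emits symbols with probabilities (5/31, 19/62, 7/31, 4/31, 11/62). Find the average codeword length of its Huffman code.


Huffman construction (repeatedly merge the two least-probable nodes; each merge adds 1 bit to every symbol beneath it): 4/31 + 5/31 = 9/31; 11/62 + 7/31 = 25/62; 9/31 + 19/62 = 37/62; 25/62 + 37/62 = 1. Resulting codeword lengths (in the order the probabilities were given): (3, 2, 2, 3, 2). L_avg = sum(p_i * l_i) = 5/31*3 + 19/62*2 + 7/31*2 + 4/31*3 + 11/62*2 = 71/31 = 2.2903

2.2903 bits


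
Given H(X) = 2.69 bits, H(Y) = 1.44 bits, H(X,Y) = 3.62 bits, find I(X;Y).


I(X;Y) = H(X) + H(Y) - H(X,Y) = 2.69 + 1.44 - 3.62 = 0.51

0.51 bits


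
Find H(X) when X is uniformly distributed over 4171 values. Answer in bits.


H = log2(n) = log2(4171) = 12.0262

12.0262 bits


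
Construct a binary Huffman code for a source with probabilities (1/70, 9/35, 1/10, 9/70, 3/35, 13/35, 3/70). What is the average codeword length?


Huffman construction (repeatedly merge the two least-probable nodes; each merge adds 1 bit to every symbol beneath it): 1/70 + 3/70 = 2/35; 2/35 + 3/35 = 1/7; 1/10 + 9/70 = 8/35; 1/7 + 8/35 = 13/35; 9/35 + 13/35 = 22/35; 13/35 + 22/35 = 1. Resulting codeword lengths (in the order the probabilities were given): (4, 2, 3, 3, 3, 2, 4). L_avg = sum(p_i * l_i) = 1/70*4 + 9/35*2 + 1/10*3 + 9/70*3 + 3/35*3 + 13/35*2 + 3/70*4 = 17/7 = 2.4286

2.4286 bits


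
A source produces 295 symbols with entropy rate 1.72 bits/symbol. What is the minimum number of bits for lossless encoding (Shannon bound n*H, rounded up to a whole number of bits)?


Minimum bits >= n * H = 295 * 1.72 = 507.4, rounded up to a whole number of bits = 508

508 bits


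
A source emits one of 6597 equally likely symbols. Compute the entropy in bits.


H = log2(n) = log2(6597) = 12.6876

12.6876 bits


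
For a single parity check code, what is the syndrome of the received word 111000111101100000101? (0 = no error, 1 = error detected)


Syndrome = XOR of all bits = 1 XOR 1 XOR 1 XOR 0 XOR 0 XOR 0 XOR 1 XOR 1 XOR 1 XOR 1 XOR 0 XOR 1 XOR 1 XOR 0 XOR 0 XOR 0 XOR 0 XOR 0 XOR 1 XOR 0 XOR 1 = 1

1


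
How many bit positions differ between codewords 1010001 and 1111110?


Count differing positions: . ^ . ^ ^ ^ ^ = 5 differences

5


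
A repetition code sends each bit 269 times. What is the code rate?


Rate = k/n = 1/269

1/269


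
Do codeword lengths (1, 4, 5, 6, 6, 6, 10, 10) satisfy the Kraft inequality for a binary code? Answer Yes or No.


Kraft sum = sum(2^(-l_i)) = 0.6426, need <= 1. Result: satisfied (a binary prefix-free code with these lengths exists)

Yes


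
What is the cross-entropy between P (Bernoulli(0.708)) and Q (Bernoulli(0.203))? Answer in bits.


H(P,Q) = -p*log2(q) - (1-p)*log2(1-q). -0.708*log2(0.203) = 1.628717; -0.292*log2(0.797) = 0.095586. H(P,Q) = 1.628717 + 0.095586 = 1.7243

1.7243 bits


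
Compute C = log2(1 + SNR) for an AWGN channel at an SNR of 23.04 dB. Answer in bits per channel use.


SNR_linear = 10^(23.04/10) = 201.3724; C = log2(1 + SNR_linear) = log2(1 + 201.3724) = 7.6609

7.6609 bits/channel use


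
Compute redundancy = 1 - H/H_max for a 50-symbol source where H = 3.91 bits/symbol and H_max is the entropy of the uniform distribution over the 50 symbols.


H_max = log2(K) = log2(50) = 5.6439 bits/symbol. Redundancy = 1 - H/H_max = 1 - 3.91/5.6439 = 1 - 0.6928 = 0.3072

0.3072


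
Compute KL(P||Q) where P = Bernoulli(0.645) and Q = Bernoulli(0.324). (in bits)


KL = p*log2(p/q) + (1-p)*log2((1-p)/(1-q)) = 0.645*log2(0.645/0.324) + 0.355*log2(0.355/0.676) = 0.3108

0.3108 bits


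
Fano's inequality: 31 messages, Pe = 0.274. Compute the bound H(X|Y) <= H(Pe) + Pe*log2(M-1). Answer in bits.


H(Pe) = -Pe*log2(Pe) - (1-Pe)*log2(1-Pe) = -0.274*log2(0.274) - 0.726*log2(0.726) = 0.511764 + 0.335382 = 0.8471. Pe*log2(M-1) = 0.274*log2(30) = 1.344488. Bound = H(Pe) + Pe*log2(M-1) = 0.511764 + 0.335382 + 1.344488 = 2.1916

2.1916 bits


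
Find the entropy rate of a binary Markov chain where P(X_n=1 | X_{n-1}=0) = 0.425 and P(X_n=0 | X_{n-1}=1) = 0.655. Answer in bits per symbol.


Stationary distribution: pi_0 = p10/(p01+p10) = 0.6065, pi_1 = 0.3935. Entropy rate H' = pi_0*H(p01) + pi_1*H(p10) = 0.6065*0.9837 + 0.3935*0.9295 = 0.9624

0.9624 bits/symbol


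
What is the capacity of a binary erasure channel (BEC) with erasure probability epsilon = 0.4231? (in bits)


C = 1 - epsilon = 1 - 0.4231 = 0.5769

0.5769 bits


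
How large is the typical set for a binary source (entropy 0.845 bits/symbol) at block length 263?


log2|A_typical| = nH = 263 * 0.845 = 222.235, so |A_typical| ~ 2^222.235 = 7.932e+66

7.932e+66


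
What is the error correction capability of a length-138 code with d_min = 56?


Correction capability = floor((d-1)/2) = floor((56-1)/2) = 27

27 errors


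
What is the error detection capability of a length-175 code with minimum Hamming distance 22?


Detection capability = d_min - 1 = 22 - 1 = 21

21 errors


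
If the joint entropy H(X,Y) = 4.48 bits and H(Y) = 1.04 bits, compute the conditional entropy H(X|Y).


H(X|Y) = H(X,Y) - H(Y) = 4.48 - 1.04 = 3.44

3.44 bits


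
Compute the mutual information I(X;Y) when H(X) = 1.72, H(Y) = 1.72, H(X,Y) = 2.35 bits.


I(X;Y) = H(X) + H(Y) - H(X,Y) = 1.72 + 1.72 - 2.35 = 1.09

1.09 bits


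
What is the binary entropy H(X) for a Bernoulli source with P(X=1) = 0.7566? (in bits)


H = -p*log2(p) - (1-p)*log2(1-p). -0.7566*log2(0.7566) = 0.304454; -0.2434*log2(0.2434) = 0.496195. H = 0.304454 + 0.496195 = 0.8006

0.8006 bits


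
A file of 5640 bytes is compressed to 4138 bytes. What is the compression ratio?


Ratio = original / compressed = 5640 / 4138 = 1.363

1.363


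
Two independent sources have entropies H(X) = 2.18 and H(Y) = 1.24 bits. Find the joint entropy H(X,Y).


For independent variables, H(X,Y) = H(X) + H(Y) = 2.18 + 1.24 = 3.42

3.42 bits


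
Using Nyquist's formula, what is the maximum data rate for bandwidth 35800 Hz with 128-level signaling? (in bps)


Rate = 2 * B * log2(M) = 2 * 35800 * 7.0 = 501200.0

501200.0 bps


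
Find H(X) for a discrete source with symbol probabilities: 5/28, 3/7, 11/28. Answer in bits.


H = -sum(p_i * log2(p_i)). Terms: -(5/28)*log2(5/28) = 0.443826; -(3/7)*log2(3/7) = 0.523882; -(11/28)*log2(11/28) = 0.529541. H = 0.443826 + 0.523882 + 0.529541 = 1.4972

1.4972 bits


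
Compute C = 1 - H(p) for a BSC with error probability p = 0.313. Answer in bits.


H(p) = -p*log2(p) - (1-p)*log2(1-p) = -0.313*log2(0.313) - 0.687*log2(0.687) = 0.524515 + 0.372092 = 0.8966. C = 1 - H(p) = 1 - 0.8966 = 0.1034

0.1034 bits


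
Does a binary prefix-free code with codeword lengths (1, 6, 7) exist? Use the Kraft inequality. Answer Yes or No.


Kraft sum = sum(2^(-l_i)) = 0.5234, need <= 1. Result: satisfied (a binary prefix-free code with these lengths exists)

Yes


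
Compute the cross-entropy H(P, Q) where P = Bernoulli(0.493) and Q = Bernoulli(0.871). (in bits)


H(P,Q) = -p*log2(q) - (1-p)*log2(1-q). -0.493*log2(0.871) = 0.098233; -0.507*log2(0.129) = 1.497960. H(P,Q) = 0.098233 + 1.497960 = 1.5962

1.5962 bits


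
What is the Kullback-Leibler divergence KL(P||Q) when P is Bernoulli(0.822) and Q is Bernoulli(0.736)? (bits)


KL = p*log2(p/q) + (1-p)*log2((1-p)/(1-q)) = 0.822*log2(0.822/0.736) + 0.178*log2(0.178/0.264) = 0.0298

0.0298 bits


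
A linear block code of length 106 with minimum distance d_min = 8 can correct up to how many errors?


Correction capability = floor((d-1)/2) = floor((8-1)/2) = 3

3 errors


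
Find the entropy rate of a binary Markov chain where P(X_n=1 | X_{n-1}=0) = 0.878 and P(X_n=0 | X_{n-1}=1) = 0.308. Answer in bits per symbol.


Stationary distribution: pi_0 = p10/(p01+p10) = 0.2597, pi_1 = 0.7403. Entropy rate H' = pi_0*H(p01) + pi_1*H(p10) = 0.2597*0.5351 + 0.7403*0.8909 = 0.7985

0.7985 bits/symbol


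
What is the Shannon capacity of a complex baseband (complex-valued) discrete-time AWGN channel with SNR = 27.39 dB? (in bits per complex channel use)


SNR_linear = 10^(27.39/10) = 548.277; C = log2(1 + SNR_linear) = log2(1 + 548.277) = 9.1014

9.1014 bits/channel use


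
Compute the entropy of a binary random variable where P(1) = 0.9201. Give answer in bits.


H = -p*log2(p) - (1-p)*log2(1-p). -0.9201*log2(0.9201) = 0.110538; -0.0799*log2(0.0799) = 0.291288. H = 0.110538 + 0.291288 = 0.4018

0.4018 bits


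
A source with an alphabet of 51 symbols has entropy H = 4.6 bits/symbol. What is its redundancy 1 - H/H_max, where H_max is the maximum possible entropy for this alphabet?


H_max = log2(K) = log2(51) = 5.6724 bits/symbol. Redundancy = 1 - H/H_max = 1 - 4.6/5.6724 = 1 - 0.8109 = 0.1891

0.1891


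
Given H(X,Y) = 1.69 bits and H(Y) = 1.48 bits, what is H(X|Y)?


H(X|Y) = H(X,Y) - H(Y) = 1.69 - 1.48 = 0.21

0.21 bits


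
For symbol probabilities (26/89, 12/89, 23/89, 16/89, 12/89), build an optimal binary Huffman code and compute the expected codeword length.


Huffman construction (repeatedly merge the two least-probable nodes; each merge adds 1 bit to every symbol beneath it): 12/89 + 12/89 = 24/89; 16/89 + 23/89 = 39/89; 24/89 + 26/89 = 50/89; 39/89 + 50/89 = 1. Resulting codeword lengths (in the order the probabilities were given): (2, 3, 2, 2, 3). L_avg = sum(p_i * l_i) = 26/89*2 + 12/89*3 + 23/89*2 + 16/89*2 + 12/89*3 = 202/89 = 2.2697

2.2697 bits


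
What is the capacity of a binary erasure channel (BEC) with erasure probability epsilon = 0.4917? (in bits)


C = 1 - epsilon = 1 - 0.4917 = 0.5083

0.5083 bits


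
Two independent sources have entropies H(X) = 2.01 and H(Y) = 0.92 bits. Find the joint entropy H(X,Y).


For independent variables, H(X,Y) = H(X) + H(Y) = 2.01 + 0.92 = 2.93

2.93 bits


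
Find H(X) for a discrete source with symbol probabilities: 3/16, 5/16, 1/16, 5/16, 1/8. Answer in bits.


H = -sum(p_i * log2(p_i)). Terms: -(3/16)*log2(3/16) = 0.452820; -(5/16)*log2(5/16) = 0.524397; -(1/16)*log2(1/16) = 0.250000; -(5/16)*log2(5/16) = 0.524397; -(1/8)*log2(1/8) = 0.375000. H = 0.452820 + 0.524397 + 0.250000 + 0.524397 + 0.375000 = 2.1266

2.1266 bits


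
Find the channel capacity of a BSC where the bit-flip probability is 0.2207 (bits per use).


H(p) = -p*log2(p) - (1-p)*log2(1-p) = -0.2207*log2(0.2207) - 0.7793*log2(0.7793) = 0.481091 + 0.280353 = 0.7614. C = 1 - H(p) = 1 - 0.7614 = 0.2386

0.2386 bits


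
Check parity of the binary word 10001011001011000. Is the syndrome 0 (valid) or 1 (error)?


Syndrome = XOR of all bits = 1 XOR 0 XOR 0 XOR 0 XOR 1 XOR 0 XOR 1 XOR 1 XOR 0 XOR 0 XOR 1 XOR 0 XOR 1 XOR 1 XOR 0 XOR 0 XOR 0 = 1

1


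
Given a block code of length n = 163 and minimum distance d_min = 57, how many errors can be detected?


Detection capability = d_min - 1 = 57 - 1 = 56

56 errors


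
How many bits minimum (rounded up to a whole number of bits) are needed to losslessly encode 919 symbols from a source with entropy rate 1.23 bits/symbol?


Minimum bits >= n * H = 919 * 1.23 = 1130.37, rounded up to a whole number of bits = 1131

1131 bits


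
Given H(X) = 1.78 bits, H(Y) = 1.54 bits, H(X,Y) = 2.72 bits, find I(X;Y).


I(X;Y) = H(X) + H(Y) - H(X,Y) = 1.78 + 1.54 - 2.72 = 0.6

0.6 bits


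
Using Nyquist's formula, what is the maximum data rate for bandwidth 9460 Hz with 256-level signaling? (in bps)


Rate = 2 * B * log2(M) = 2 * 9460 * 8.0 = 151360.0

151360.0 bps


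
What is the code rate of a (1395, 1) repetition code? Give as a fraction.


Rate = k/n = 1/1395

1/1395


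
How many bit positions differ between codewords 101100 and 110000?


Count differing positions: . ^ ^ ^ . . = 3 differences

3


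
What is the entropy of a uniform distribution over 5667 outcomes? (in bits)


H = log2(n) = log2(5667) = 12.4684

12.4684 bits


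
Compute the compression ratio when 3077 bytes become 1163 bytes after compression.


Ratio = original / compressed = 3077 / 1163 = 2.6457

2.6457


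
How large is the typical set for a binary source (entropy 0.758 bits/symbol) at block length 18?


log2|A_typical| = nH = 18 * 0.758 = 13.644, so |A_typical| ~ 2^13.644 = 1.280e+04

1.280e+04


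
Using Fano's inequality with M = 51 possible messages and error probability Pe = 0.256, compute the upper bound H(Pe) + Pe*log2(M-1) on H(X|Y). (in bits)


H(Pe) = -Pe*log2(Pe) - (1-Pe)*log2(1-Pe) = -0.256*log2(0.256) - 0.744*log2(0.744) = 0.503241 + 0.317409 = 0.8207. Pe*log2(M-1) = 0.256*log2(50) = 1.444827. Bound = H(Pe) + Pe*log2(M-1) = 0.503241 + 0.317409 + 1.444827 = 2.2655

2.2655 bits


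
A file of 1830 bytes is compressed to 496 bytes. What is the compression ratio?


Ratio = original / compressed = 1830 / 496 = 3.6895

3.6895


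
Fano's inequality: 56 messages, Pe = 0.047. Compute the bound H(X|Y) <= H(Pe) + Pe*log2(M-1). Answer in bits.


H(Pe) = -Pe*log2(Pe) - (1-Pe)*log2(1-Pe) = -0.047*log2(0.047) - 0.953*log2(0.953) = 0.207326 + 0.066188 = 0.2735. Pe*log2(M-1) = 0.047*log2(55) = 0.271724. Bound = H(Pe) + Pe*log2(M-1) = 0.207326 + 0.066188 + 0.271724 = 0.5452

0.5452 bits


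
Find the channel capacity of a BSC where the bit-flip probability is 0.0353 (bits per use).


H(p) = -p*log2(p) - (1-p)*log2(1-p) = -0.0353*log2(0.0353) - 0.9647*log2(0.9647) = 0.170294 + 0.050018 = 0.2203. C = 1 - H(p) = 1 - 0.2203 = 0.7797

0.7797 bits


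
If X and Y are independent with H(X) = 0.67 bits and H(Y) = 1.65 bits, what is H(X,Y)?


For independent variables, H(X,Y) = H(X) + H(Y) = 0.67 + 1.65 = 2.32

2.32 bits


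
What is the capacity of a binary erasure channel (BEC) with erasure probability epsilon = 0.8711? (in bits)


C = 1 - epsilon = 1 - 0.8711 = 0.1289

0.1289 bits


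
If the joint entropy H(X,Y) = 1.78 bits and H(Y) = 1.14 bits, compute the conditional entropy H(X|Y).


H(X|Y) = H(X,Y) - H(Y) = 1.78 - 1.14 = 0.64

0.64 bits


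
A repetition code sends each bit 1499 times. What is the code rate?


Rate = k/n = 1/1499

1/1499


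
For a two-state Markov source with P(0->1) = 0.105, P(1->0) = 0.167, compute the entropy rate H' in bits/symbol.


Stationary distribution: pi_0 = p10/(p01+p10) = 0.614, pi_1 = 0.386. Entropy rate H' = pi_0*H(p01) + pi_1*H(p10) = 0.614*0.4846 + 0.386*0.6508 = 0.5488

0.5488 bits/symbol


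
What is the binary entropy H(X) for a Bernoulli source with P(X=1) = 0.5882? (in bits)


H = -p*log2(p) - (1-p)*log2(1-p). -0.5882*log2(0.5882) = 0.450338; -0.4118*log2(0.4118) = 0.527098. H = 0.450338 + 0.527098 = 0.9774

0.9774 bits


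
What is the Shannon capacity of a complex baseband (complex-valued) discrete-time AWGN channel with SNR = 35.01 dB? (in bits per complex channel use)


SNR_linear = 10^(35.01/10) = 3169.5675; C = log2(1 + SNR_linear) = log2(1 + 3169.5675) = 11.6305

11.6305 bits/channel use


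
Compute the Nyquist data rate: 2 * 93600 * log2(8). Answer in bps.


Rate = 2 * B * log2(M) = 2 * 93600 * 3.0 = 561600.0

561600.0 bps


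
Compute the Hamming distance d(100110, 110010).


Count differing positions: . ^ . ^ . . = 2 differences

2


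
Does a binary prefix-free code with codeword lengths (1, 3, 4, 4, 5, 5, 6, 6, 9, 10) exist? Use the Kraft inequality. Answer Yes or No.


Kraft sum = sum(2^(-l_i)) = 0.8467, need <= 1. Result: satisfied (a binary prefix-free code with these lengths exists)

Yes


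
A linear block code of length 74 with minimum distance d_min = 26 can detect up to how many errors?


Detection capability = d_min - 1 = 26 - 1 = 25

25 errors


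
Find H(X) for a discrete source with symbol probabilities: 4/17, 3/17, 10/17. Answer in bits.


H = -sum(p_i * log2(p_i)). Terms: -(4/17)*log2(4/17) = 0.491168; -(3/17)*log2(3/17) = 0.441618; -(10/17)*log2(10/17) = 0.450315. H = 0.491168 + 0.441618 + 0.450315 = 1.3831

1.3831 bits


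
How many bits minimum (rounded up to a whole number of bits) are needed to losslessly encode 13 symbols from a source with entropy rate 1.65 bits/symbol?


Minimum bits >= n * H = 13 * 1.65 = 21.45, rounded up to a whole number of bits = 22

22 bits


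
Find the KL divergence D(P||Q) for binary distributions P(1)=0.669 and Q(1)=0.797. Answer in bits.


KL = p*log2(p/q) + (1-p)*log2((1-p)/(1-q)) = 0.669*log2(0.669/0.797) + 0.331*log2(0.331/0.203) = 0.0645

0.0645 bits


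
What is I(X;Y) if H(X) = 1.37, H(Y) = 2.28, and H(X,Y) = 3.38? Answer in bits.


I(X;Y) = H(X) + H(Y) - H(X,Y) = 1.37 + 2.28 - 3.38 = 0.27

0.27 bits


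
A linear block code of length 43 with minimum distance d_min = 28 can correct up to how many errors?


Correction capability = floor((d-1)/2) = floor((28-1)/2) = 13

13 errors


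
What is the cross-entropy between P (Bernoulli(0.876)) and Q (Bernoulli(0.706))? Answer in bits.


H(P,Q) = -p*log2(q) - (1-p)*log2(1-q). -0.876*log2(0.706) = 0.439980; -0.124*log2(0.294) = 0.218998. H(P,Q) = 0.439980 + 0.218998 = 0.659

0.659 bits


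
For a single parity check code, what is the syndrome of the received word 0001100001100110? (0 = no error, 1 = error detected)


Syndrome = XOR of all bits = 0 XOR 0 XOR 0 XOR 1 XOR 1 XOR 0 XOR 0 XOR 0 XOR 0 XOR 1 XOR 1 XOR 0 XOR 0 XOR 1 XOR 1 XOR 0 = 0

0


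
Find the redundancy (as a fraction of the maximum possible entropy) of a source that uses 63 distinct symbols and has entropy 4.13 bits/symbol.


H_max = log2(K) = log2(63) = 5.9773 bits/symbol. Redundancy = 1 - H/H_max = 1 - 4.13/5.9773 = 1 - 0.6909 = 0.3091

0.3091


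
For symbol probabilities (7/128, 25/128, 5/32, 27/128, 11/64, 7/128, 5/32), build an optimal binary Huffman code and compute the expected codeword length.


Huffman construction (repeatedly merge the two least-probable nodes; each merge adds 1 bit to every symbol beneath it): 7/128 + 7/128 = 7/64; 7/64 + 5/32 = 17/64; 5/32 + 11/64 = 21/64; 25/128 + 27/128 = 13/32; 17/64 + 21/64 = 19/32; 13/32 + 19/32 = 1. Resulting codeword lengths (in the order the probabilities were given): (4, 2, 3, 2, 3, 4, 3). L_avg = sum(p_i * l_i) = 7/128*4 + 25/128*2 + 5/32*3 + 27/128*2 + 11/64*3 + 7/128*4 + 5/32*3 = 173/64 = 2.7031

2.7031 bits


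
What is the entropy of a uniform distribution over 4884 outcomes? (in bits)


H = log2(n) = log2(4884) = 12.2538

12.2538 bits


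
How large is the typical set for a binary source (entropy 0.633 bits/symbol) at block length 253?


log2|A_typical| = nH = 253 * 0.633 = 160.149, so |A_typical| ~ 2^160.149 = 1.621e+48

1.621e+48


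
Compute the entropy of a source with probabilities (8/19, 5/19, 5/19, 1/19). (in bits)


H = -sum(p_i * log2(p_i)). Terms: -(8/19)*log2(8/19) = 0.525443; -(5/19)*log2(5/19) = 0.506842; -(5/19)*log2(5/19) = 0.506842; -(1/19)*log2(1/19) = 0.223575. H = 0.525443 + 0.506842 + 0.506842 + 0.223575 = 1.7627

1.7627 bits


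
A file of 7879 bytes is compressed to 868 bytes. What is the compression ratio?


Ratio = original / compressed = 7879 / 868 = 9.0772

9.0772


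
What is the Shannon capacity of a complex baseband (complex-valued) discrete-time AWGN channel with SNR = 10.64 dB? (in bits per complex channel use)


SNR_linear = 10^(10.64/10) = 11.5878; C = log2(1 + SNR_linear) = log2(1 + 11.5878) = 3.654

3.654 bits/channel use


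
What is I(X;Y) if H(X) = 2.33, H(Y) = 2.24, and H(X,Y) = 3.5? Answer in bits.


I(X;Y) = H(X) + H(Y) - H(X,Y) = 2.33 + 2.24 - 3.5 = 1.07

1.07 bits


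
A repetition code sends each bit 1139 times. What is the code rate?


Rate = k/n = 1/1139

1/1139


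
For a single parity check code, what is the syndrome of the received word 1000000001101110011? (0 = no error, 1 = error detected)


Syndrome = XOR of all bits = 1 XOR 0 XOR 0 XOR 0 XOR 0 XOR 0 XOR 0 XOR 0 XOR 0 XOR 1 XOR 1 XOR 0 XOR 1 XOR 1 XOR 1 XOR 0 XOR 0 XOR 1 XOR 1 = 0

0


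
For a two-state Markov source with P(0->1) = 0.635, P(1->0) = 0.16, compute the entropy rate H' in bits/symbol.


Stationary distribution: pi_0 = p10/(p01+p10) = 0.2013, pi_1 = 0.7987. Entropy rate H' = pi_0*H(p01) + pi_1*H(p10) = 0.2013*0.9468 + 0.7987*0.6343 = 0.6972

0.6972 bits/symbol


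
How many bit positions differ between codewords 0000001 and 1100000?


Count differing positions: ^ ^ . . . . ^ = 3 differences

3


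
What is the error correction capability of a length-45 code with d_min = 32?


Correction capability = floor((d-1)/2) = floor((32-1)/2) = 15

15 errors


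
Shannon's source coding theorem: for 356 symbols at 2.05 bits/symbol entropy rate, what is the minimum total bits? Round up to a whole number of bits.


Minimum bits >= n * H = 356 * 2.05 = 729.8, rounded up to a whole number of bits = 730

730 bits


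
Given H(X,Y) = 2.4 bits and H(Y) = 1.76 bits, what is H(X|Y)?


H(X|Y) = H(X,Y) - H(Y) = 2.4 - 1.76 = 0.64

0.64 bits


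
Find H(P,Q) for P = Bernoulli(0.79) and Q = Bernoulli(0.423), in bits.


H(P,Q) = -p*log2(q) - (1-p)*log2(1-q). -0.79*log2(0.423) = 0.980604; -0.21*log2(0.577) = 0.166605. H(P,Q) = 0.980604 + 0.166605 = 1.1472

1.1472 bits


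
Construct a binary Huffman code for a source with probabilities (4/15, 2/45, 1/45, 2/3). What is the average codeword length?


Huffman construction (repeatedly merge the two least-probable nodes; each merge adds 1 bit to every symbol beneath it): 1/45 + 2/45 = 1/15; 1/15 + 4/15 = 1/3; 1/3 + 2/3 = 1. Resulting codeword lengths (in the order the probabilities were given): (2, 3, 3, 1). L_avg = sum(p_i * l_i) = 4/15*2 + 2/45*3 + 1/45*3 + 2/3*1 = 7/5 = 1.4

1.4 bits


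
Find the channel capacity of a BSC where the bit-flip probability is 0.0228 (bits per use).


H(p) = -p*log2(p) - (1-p)*log2(1-p) = -0.0228*log2(0.0228) - 0.9772*log2(0.9772) = 0.124370 + 0.032516 = 0.1569. C = 1 - H(p) = 1 - 0.1569 = 0.8431

0.8431 bits


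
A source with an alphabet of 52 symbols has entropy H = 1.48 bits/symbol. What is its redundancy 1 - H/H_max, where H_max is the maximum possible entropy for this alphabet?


H_max = log2(K) = log2(52) = 5.7004 bits/symbol. Redundancy = 1 - H/H_max = 1 - 1.48/5.7004 = 1 - 0.2596 = 0.7404

0.7404


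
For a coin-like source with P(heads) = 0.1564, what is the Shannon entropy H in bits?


H = -p*log2(p) - (1-p)*log2(1-p). -0.1564*log2(0.1564) = 0.418634; -0.8436*log2(0.8436) = 0.206993. H = 0.418634 + 0.206993 = 0.6256

0.6256 bits


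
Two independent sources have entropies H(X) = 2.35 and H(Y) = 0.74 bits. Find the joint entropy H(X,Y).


For independent variables, H(X,Y) = H(X) + H(Y) = 2.35 + 0.74 = 3.09

3.09 bits


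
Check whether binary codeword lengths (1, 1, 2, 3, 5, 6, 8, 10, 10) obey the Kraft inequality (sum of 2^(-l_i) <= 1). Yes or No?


Kraft sum = sum(2^(-l_i)) = 1.4277, need <= 1. Result: violated (a binary prefix-free code with these lengths cannot exist)

No


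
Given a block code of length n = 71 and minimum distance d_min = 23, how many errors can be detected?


Detection capability = d_min - 1 = 23 - 1 = 22

22 errors


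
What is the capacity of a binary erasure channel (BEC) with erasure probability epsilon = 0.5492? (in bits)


C = 1 - epsilon = 1 - 0.5492 = 0.4508

0.4508 bits


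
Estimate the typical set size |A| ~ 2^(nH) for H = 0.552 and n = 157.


log2|A_typical| = nH = 157 * 0.552 = 86.664, so |A_typical| ~ 2^86.664 = 1.226e+26

1.226e+26


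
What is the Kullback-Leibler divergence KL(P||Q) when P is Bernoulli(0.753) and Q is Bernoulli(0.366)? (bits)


KL = p*log2(p/q) + (1-p)*log2((1-p)/(1-q)) = 0.753*log2(0.753/0.366) + 0.247*log2(0.247/0.634) = 0.4478

0.4478 bits


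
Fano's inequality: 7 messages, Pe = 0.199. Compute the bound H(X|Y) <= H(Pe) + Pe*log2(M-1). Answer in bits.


H(Pe) = -Pe*log2(Pe) - (1-Pe)*log2(1-Pe) = -0.199*log2(0.199) - 0.801*log2(0.801) = 0.463503 + 0.256421 = 0.7199. Pe*log2(M-1) = 0.199*log2(6) = 0.514408. Bound = H(Pe) + Pe*log2(M-1) = 0.463503 + 0.256421 + 0.514408 = 1.2343

1.2343 bits


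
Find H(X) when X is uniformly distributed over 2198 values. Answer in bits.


H = log2(n) = log2(2198) = 11.102

11.102 bits


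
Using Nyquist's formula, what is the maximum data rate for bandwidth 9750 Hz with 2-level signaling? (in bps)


Rate = 2 * B * log2(M) = 2 * 9750 * 1.0 = 19500.0

19500.0 bps


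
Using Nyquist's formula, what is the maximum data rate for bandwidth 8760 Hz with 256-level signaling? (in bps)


Rate = 2 * B * log2(M) = 2 * 8760 * 8.0 = 140160.0

140160.0 bps


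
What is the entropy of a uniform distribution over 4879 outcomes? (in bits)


H = log2(n) = log2(4879) = 12.2524

12.2524 bits


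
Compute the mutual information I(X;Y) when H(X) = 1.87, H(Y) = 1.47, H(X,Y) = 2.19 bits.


I(X;Y) = H(X) + H(Y) - H(X,Y) = 1.87 + 1.47 - 2.19 = 1.15

1.15 bits


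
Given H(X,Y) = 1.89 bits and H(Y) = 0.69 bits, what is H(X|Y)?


H(X|Y) = H(X,Y) - H(Y) = 1.89 - 0.69 = 1.2

1.2 bits


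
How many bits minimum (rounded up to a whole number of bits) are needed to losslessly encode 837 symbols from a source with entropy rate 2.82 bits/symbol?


Minimum bits >= n * H = 837 * 2.82 = 2360.34, rounded up to a whole number of bits = 2361

2361 bits


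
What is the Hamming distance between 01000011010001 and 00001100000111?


Count differing positions: . ^ . . ^ ^ ^ ^ . ^ . ^ ^ . = 8 differences

8


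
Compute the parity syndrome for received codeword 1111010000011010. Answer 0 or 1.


Syndrome = XOR of all bits = 1 XOR 1 XOR 1 XOR 1 XOR 0 XOR 1 XOR 0 XOR 0 XOR 0 XOR 0 XOR 0 XOR 1 XOR 1 XOR 0 XOR 1 XOR 0 = 0

0


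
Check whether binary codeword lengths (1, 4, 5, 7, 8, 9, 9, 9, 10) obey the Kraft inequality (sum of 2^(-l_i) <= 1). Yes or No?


Kraft sum = sum(2^(-l_i)) = 0.6123, need <= 1. Result: satisfied (a binary prefix-free code with these lengths exists)

Yes


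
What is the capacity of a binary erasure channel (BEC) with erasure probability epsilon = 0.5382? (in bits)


C = 1 - epsilon = 1 - 0.5382 = 0.4618

0.4618 bits


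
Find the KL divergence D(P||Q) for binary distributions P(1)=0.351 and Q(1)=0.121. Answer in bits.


KL = p*log2(p/q) + (1-p)*log2((1-p)/(1-q)) = 0.351*log2(0.351/0.121) + 0.649*log2(0.649/0.879) = 0.2553

0.2553 bits


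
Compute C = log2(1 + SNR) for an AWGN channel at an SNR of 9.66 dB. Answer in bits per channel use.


SNR_linear = 10^(9.66/10) = 9.247; C = log2(1 + SNR_linear) = log2(1 + 9.247) = 3.3571

3.3571 bits/channel use


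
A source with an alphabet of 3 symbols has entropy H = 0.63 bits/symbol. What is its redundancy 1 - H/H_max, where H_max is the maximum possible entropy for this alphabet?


H_max = log2(K) = log2(3) = 1.585 bits/symbol. Redundancy = 1 - H/H_max = 1 - 0.63/1.585 = 1 - 0.3975 = 0.6025

0.6025


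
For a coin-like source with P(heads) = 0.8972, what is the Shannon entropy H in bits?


H = -p*log2(p) - (1-p)*log2(1-p). -0.8972*log2(0.8972) = 0.140410; -0.1028*log2(0.1028) = 0.337399. H = 0.140410 + 0.337399 = 0.4778

0.4778 bits


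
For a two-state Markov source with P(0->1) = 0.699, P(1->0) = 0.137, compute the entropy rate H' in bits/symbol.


Stationary distribution: pi_0 = p10/(p01+p10) = 0.1639, pi_1 = 0.8361. Entropy rate H' = pi_0*H(p01) + pi_1*H(p10) = 0.1639*0.8825 + 0.8361*0.5763 = 0.6265

0.6265 bits/symbol


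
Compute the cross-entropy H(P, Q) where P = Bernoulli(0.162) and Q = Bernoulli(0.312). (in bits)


H(P,Q) = -p*log2(q) - (1-p)*log2(1-q). -0.162*log2(0.312) = 0.272222; -0.838*log2(0.688) = 0.452117. H(P,Q) = 0.272222 + 0.452117 = 0.7243

0.7243 bits


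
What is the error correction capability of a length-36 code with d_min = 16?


Correction capability = floor((d-1)/2) = floor((16-1)/2) = 7

7 errors


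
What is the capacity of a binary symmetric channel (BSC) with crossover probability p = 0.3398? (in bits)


H(p) = -p*log2(p) - (1-p)*log2(1-p) = -0.3398*log2(0.3398) - 0.6602*log2(0.6602) = 0.529151 + 0.395476 = 0.9246. C = 1 - H(p) = 1 - 0.9246 = 0.0754

0.0754 bits


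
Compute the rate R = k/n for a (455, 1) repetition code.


Rate = k/n = 1/455

1/455


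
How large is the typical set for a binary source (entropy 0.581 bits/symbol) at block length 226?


log2|A_typical| = nH = 226 * 0.581 = 131.306, so |A_typical| ~ 2^131.306 = 3.365e+39

3.365e+39


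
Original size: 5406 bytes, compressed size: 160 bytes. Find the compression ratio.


Ratio = original / compressed = 5406 / 160 = 33.7875

33.7875


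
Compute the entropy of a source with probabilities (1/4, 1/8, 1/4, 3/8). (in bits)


H = -sum(p_i * log2(p_i)). Terms: -(1/4)*log2(1/4) = 0.500000; -(1/8)*log2(1/8) = 0.375000; -(1/4)*log2(1/4) = 0.500000; -(3/8)*log2(3/8) = 0.530639. H = 0.500000 + 0.375000 + 0.500000 + 0.530639 = 1.9056

1.9056 bits


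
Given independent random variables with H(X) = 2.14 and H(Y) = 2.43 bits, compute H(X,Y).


For independent variables, H(X,Y) = H(X) + H(Y) = 2.14 + 2.43 = 4.57

4.57 bits


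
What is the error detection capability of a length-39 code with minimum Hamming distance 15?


Detection capability = d_min - 1 = 15 - 1 = 14

14 errors


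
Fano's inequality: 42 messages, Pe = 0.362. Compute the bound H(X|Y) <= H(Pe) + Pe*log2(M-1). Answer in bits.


H(Pe) = -Pe*log2(Pe) - (1-Pe)*log2(1-Pe) = -0.362*log2(0.362) - 0.638*log2(0.638) = 0.530670 + 0.413661 = 0.9443. Pe*log2(M-1) = 0.362*log2(41) = 1.939434. Bound = H(Pe) + Pe*log2(M-1) = 0.530670 + 0.413661 + 1.939434 = 2.8838

2.8838 bits


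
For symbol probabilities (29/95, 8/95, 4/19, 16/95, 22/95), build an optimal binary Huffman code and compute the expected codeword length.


Huffman construction (repeatedly merge the two least-probable nodes; each merge adds 1 bit to every symbol beneath it): 8/95 + 16/95 = 24/95; 4/19 + 22/95 = 42/95; 24/95 + 29/95 = 53/95; 42/95 + 53/95 = 1. Resulting codeword lengths (in the order the probabilities were given): (2, 3, 2, 3, 2). L_avg = sum(p_i * l_i) = 29/95*2 + 8/95*3 + 4/19*2 + 16/95*3 + 22/95*2 = 214/95 = 2.2526

2.2526 bits


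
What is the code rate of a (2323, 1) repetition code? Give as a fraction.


Rate = k/n = 1/2323

1/2323


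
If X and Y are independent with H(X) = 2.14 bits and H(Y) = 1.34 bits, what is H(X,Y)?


For independent variables, H(X,Y) = H(X) + H(Y) = 2.14 + 1.34 = 3.48

3.48 bits


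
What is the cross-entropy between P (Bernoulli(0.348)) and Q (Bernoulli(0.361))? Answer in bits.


H(P,Q) = -p*log2(q) - (1-p)*log2(1-q). -0.348*log2(0.361) = 0.511535; -0.652*log2(0.639) = 0.421265. H(P,Q) = 0.511535 + 0.421265 = 0.9328

0.9328 bits


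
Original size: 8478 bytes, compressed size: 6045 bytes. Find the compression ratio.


Ratio = original / compressed = 8478 / 6045 = 1.4025

1.4025


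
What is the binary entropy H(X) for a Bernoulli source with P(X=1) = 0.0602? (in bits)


H = -p*log2(p) - (1-p)*log2(1-p). -0.0602*log2(0.0602) = 0.244056; -0.9398*log2(0.9398) = 0.084182. H = 0.244056 + 0.084182 = 0.3282

0.3282 bits


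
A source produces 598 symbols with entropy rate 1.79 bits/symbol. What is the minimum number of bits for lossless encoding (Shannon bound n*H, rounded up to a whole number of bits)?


Minimum bits >= n * H = 598 * 1.79 = 1070.42, rounded up to a whole number of bits = 1071

1071 bits


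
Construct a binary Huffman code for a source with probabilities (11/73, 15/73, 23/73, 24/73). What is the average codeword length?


Huffman construction (repeatedly merge the two least-probable nodes; each merge adds 1 bit to every symbol beneath it): 11/73 + 15/73 = 26/73; 23/73 + 24/73 = 47/73; 26/73 + 47/73 = 1. Resulting codeword lengths (in the order the probabilities were given): (2, 2, 2, 2). L_avg = sum(p_i * l_i) = 11/73*2 + 15/73*2 + 23/73*2 + 24/73*2 = 2

2.0 bits


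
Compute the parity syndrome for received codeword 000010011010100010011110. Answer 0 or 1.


Syndrome = XOR of all bits = 0 XOR 0 XOR 0 XOR 0 XOR 1 XOR 0 XOR 0 XOR 1 XOR 1 XOR 0 XOR 1 XOR 0 XOR 1 XOR 0 XOR 0 XOR 0 XOR 1 XOR 0 XOR 0 XOR 1 XOR 1 XOR 1 XOR 1 XOR 0 = 0

0


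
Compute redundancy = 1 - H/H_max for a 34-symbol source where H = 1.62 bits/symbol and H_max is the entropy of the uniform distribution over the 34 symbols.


H_max = log2(K) = log2(34) = 5.0875 bits/symbol. Redundancy = 1 - H/H_max = 1 - 1.62/5.0875 = 1 - 0.3184 = 0.6816

0.6816


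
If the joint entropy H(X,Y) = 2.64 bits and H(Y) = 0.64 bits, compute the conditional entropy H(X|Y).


H(X|Y) = H(X,Y) - H(Y) = 2.64 - 0.64 = 2.0

2.0 bits


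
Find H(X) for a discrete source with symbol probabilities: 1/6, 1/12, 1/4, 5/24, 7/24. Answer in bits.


H = -sum(p_i * log2(p_i)). Terms: -(1/6)*log2(1/6) = 0.430827; -(1/12)*log2(1/12) = 0.298747; -(1/4)*log2(1/4) = 0.500000; -(5/24)*log2(5/24) = 0.471466; -(7/24)*log2(7/24) = 0.518469. H = 0.430827 + 0.298747 + 0.500000 + 0.471466 + 0.518469 = 2.2195

2.2195 bits


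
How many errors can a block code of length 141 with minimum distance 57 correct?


Correction capability = floor((d-1)/2) = floor((57-1)/2) = 28

28 errors


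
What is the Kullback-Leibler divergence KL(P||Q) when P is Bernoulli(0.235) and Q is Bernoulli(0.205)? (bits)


KL = p*log2(p/q) + (1-p)*log2((1-p)/(1-q)) = 0.235*log2(0.235/0.205) + 0.765*log2(0.765/0.795) = 0.0038

0.0038 bits


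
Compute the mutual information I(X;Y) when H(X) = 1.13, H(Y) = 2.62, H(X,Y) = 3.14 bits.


I(X;Y) = H(X) + H(Y) - H(X,Y) = 1.13 + 2.62 - 3.14 = 0.61

0.61 bits


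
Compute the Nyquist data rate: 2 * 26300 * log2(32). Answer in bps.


Rate = 2 * B * log2(M) = 2 * 26300 * 5.0 = 263000.0

263000.0 bps


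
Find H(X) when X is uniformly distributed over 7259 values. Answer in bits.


H = log2(n) = log2(7259) = 12.8256

12.8256 bits


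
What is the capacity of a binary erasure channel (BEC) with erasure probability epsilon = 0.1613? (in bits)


C = 1 - epsilon = 1 - 0.1613 = 0.8387

0.8387 bits


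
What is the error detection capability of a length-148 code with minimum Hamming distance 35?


Detection capability = d_min - 1 = 35 - 1 = 34

34 errors


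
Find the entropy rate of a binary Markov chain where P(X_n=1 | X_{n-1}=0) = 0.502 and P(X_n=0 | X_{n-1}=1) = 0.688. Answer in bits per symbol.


Stationary distribution: pi_0 = p10/(p01+p10) = 0.5782, pi_1 = 0.4218. Entropy rate H' = pi_0*H(p01) + pi_1*H(p10) = 0.5782*1.0 + 0.4218*0.8955 = 0.9559

0.9559 bits/symbol


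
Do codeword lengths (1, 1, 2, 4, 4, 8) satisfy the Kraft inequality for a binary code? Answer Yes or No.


Kraft sum = sum(2^(-l_i)) = 1.3789, need <= 1. Result: violated (a binary prefix-free code with these lengths cannot exist)

No


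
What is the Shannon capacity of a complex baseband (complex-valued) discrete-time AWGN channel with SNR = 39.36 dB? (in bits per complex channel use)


SNR_linear = 10^(39.36/10) = 8629.7855; C = log2(1 + SNR_linear) = log2(1 + 8629.7855) = 13.0753

13.0753 bits/channel use
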